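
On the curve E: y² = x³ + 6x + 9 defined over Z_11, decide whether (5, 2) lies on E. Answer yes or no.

y² = 2² ≡ 4; x³ + 6x + 9 = 164 ≡ 10 (mod 11). 4 ≠ 10.

no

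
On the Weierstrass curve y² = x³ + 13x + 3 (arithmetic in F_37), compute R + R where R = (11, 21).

tangent at (11, 21): λ = (3·11² + 13)/(2·21) ≡ 6/5. 5⁻¹ ≡ 15 (mod 37) since 5·15 = 75 ≡ 1, so λ ≡ 6·15 ≡ 16.
  x = λ² - 11 - 11 = 256 - 22 ≡ 12; y = λ·(11 - 12) - 21 ≡ 0. → (12, 0)

(12, 0)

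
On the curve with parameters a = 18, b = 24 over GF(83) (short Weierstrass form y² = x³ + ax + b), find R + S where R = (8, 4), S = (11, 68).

(8, 4) + (11, 68). λ = (68 - 4)/(11 - 8) ≡ 64/3 mod 83. 3⁻¹ ≡ 28 (mod 83) since 3·28 = 84 ≡ 1, so λ ≡ 49.
  x = λ² - 8 - 11 = 2401 - 19 ≡ 58; y = λ·(8 - 58) - 4 ≡ 36. → (58, 36)

(58, 36)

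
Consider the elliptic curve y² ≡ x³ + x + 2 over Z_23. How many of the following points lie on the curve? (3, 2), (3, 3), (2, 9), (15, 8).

2

(3, 2): 2² ≡ 4, rhs ≡ 9 → off.
(3, 3): 3² ≡ 9, rhs ≡ 9 → on.
(2, 9): 9² ≡ 12, rhs ≡ 12 → on.
(15, 8): 8² ≡ 18, rhs ≡ 11 → off.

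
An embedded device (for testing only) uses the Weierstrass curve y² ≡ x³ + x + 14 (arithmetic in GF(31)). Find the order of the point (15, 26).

3

2P: tangent at (15, 26): λ = (3·15² + 1)/(2·26) ≡ 25/21. 21⁻¹ ≡ 3 (mod 31) since 21·3 = 63 ≡ 1, so λ ≡ 25·3 ≡ 13.
  x = λ² - 15 - 15 = 169 - 30 ≡ 15; y = λ·(15 - 15) - 26 ≡ 5. → (15, 5)
3P: (15, 5) + (15, 26): same x and y₁ ≡ -y₂, so the sum is O.
3P = O, so the order is 3.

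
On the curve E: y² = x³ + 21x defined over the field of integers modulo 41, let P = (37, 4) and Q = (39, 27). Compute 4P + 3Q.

(39, 27)

First 4P:
Repeated addition: build up to 4P.
2P: tangent at (37, 4): λ = (3·37² + 21)/(2·4) ≡ 28/8. 8⁻¹ ≡ 36 (mod 41), so λ ≡ 28·36 ≡ 24.
  x = λ² - 37 - 37 = 576 - 74 ≡ 10; y = λ·(37 - 10) - 4 ≡ 29. → (10, 29)
3P: (10, 29) + (37, 4). λ = (4 - 29)/(37 - 10) ≡ 16/27 mod 41. 27⁻¹ ≡ 38 (mod 41), so λ ≡ 34.
  x = λ² - 10 - 37 = 1156 - 47 ≡ 2; y = λ·(10 - 2) - 29 ≡ 38. → (2, 38)
4P: (2, 38) + (37, 4). λ = (4 - 38)/(37 - 2) ≡ 7/35 mod 41. 35⁻¹ ≡ 34 (mod 41) since 35·34 = 1190 ≡ 1, so λ ≡ 33.
  x = λ² - 2 - 37 = 1089 - 39 ≡ 25; y = λ·(2 - 25) - 38 ≡ 23. → (25, 23)
4P = (25, 23).
Next 3Q:
Repeated addition: build up to 3Q.
2Q: tangent at (39, 27): λ = (3·39² + 21)/(2·27) ≡ 33/13. 13⁻¹ ≡ 19 (mod 41), so λ ≡ 33·19 ≡ 12.
  x = λ² - 39 - 39 = 144 - 78 ≡ 25; y = λ·(39 - 25) - 27 ≡ 18. → (25, 18)
3Q: (25, 18) + (39, 27). λ = (27 - 18)/(39 - 25) ≡ 9/14 mod 41. 14⁻¹ ≡ 3 (mod 41), so λ ≡ 27.
  x = λ² - 25 - 39 = 729 - 64 ≡ 9; y = λ·(25 - 9) - 18 ≡ 4. → (9, 4)
3Q = (9, 4).
Finally 4P + 3Q:
(25, 23) + (9, 4). λ = (4 - 23)/(9 - 25) ≡ 22/25 mod 41. 25⁻¹ ≡ 23 (mod 41) since 25·23 = 575 ≡ 1, so λ ≡ 14.
  x = λ² - 25 - 9 = 196 - 34 ≡ 39; y = λ·(25 - 39) - 23 ≡ 27. → (39, 27)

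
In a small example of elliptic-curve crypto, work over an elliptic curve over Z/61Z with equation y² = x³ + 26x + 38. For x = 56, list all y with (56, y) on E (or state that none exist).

24, 37

x³ + 26x + 38 = 177110 ≡ 27 (mod 61).
Square roots of 27 mod 61: 24 and 37 (since 24² = 576 ≡ 27).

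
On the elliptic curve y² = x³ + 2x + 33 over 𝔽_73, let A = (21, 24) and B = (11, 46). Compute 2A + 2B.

First 2A:
Repeated addition: build up to 2A.
2A: tangent at (21, 24): λ = (3·21² + 2)/(2·24) ≡ 11/48. 48⁻¹ ≡ 35 (mod 73) since 48·35 = 1680 ≡ 1, so λ ≡ 11·35 ≡ 20.
  x = λ² - 21 - 21 = 400 - 42 ≡ 66; y = λ·(21 - 66) - 24 ≡ 25. → (66, 25)
2A = (66, 25).
Next 2B:
Repeated addition: build up to 2B.
2B: tangent at (11, 46): λ = (3·11² + 2)/(2·46) ≡ 0/19. 19⁻¹ ≡ 50 (mod 73), so λ ≡ 0·50 ≡ 0.
  x = λ² - 11 - 11 = 0 - 22 ≡ 51; y = λ·(11 - 51) - 46 ≡ 27. → (51, 27)
2B = (51, 27).
Finally 2A + 2B:
(66, 25) + (51, 27). λ = (27 - 25)/(51 - 66) ≡ 2/58 mod 73. 58⁻¹ ≡ 34 (mod 73) since 58·34 = 1972 ≡ 1, so λ ≡ 68.
  x = λ² - 66 - 51 = 4624 - 117 ≡ 54; y = λ·(66 - 54) - 25 ≡ 61. → (54, 61)

(54, 61)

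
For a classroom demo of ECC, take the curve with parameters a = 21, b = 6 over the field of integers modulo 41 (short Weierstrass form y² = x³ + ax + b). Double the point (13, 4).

tangent at (13, 4): λ = (3·13² + 21)/(2·4) ≡ 36/8. 8⁻¹ ≡ 36 (mod 41) since 8·36 = 288 ≡ 1, so λ ≡ 36·36 ≡ 25.
  x = λ² - 13 - 13 = 625 - 26 ≡ 25; y = λ·(13 - 25) - 4 ≡ 24. → (25, 24)

(25, 24)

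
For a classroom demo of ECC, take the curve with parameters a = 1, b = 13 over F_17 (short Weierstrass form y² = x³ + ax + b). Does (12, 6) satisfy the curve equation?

y² = 6² ≡ 2; x³ + 1x + 13 = 1753 ≡ 2 (mod 17). 2 = 2.

yes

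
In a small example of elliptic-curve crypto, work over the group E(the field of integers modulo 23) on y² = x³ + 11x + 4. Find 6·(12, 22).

(18, 10)

Write G = (12, 22).
Double-and-add on 6 = (110)₂. Start with G = (12, 22) for the leading 1-bit.
double: tangent at (12, 22): λ = (3·12² + 11)/(2·22) ≡ 6/21. 21⁻¹ ≡ 11 (mod 23) since 21·11 = 231 ≡ 1, so λ ≡ 6·11 ≡ 20.
  x = λ² - 12 - 12 = 400 - 24 ≡ 8; y = λ·(12 - 8) - 22 ≡ 12. → (8, 12)
add G: (8, 12) + (12, 22). λ = (22 - 12)/(12 - 8) ≡ 10/4 mod 23. 4⁻¹ ≡ 6 (mod 23), so λ ≡ 14.
  x = λ² - 8 - 12 = 196 - 20 ≡ 15; y = λ·(8 - 15) - 12 ≡ 5. → (15, 5)
double: tangent at (15, 5): λ = (3·15² + 11)/(2·5) ≡ 19/10. 10⁻¹ ≡ 7 (mod 23), so λ ≡ 19·7 ≡ 18.
  x = λ² - 15 - 15 = 324 - 30 ≡ 18; y = λ·(15 - 18) - 5 ≡ 10. → (18, 10)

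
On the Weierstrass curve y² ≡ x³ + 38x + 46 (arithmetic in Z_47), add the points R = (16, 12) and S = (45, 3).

(16, 12) + (45, 3). λ = (3 - 12)/(45 - 16) ≡ 38/29 mod 47. 29⁻¹ ≡ 13 (mod 47), so λ ≡ 24.
  x = λ² - 16 - 45 = 576 - 61 ≡ 45; y = λ·(16 - 45) - 12 ≡ 44. → (45, 44)

(45, 44)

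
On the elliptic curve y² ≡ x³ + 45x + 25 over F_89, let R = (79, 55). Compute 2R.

tangent at (79, 55): λ = (3·79² + 45)/(2·55) ≡ 78/21. 21⁻¹ ≡ 17 (mod 89), so λ ≡ 78·17 ≡ 80.
  x = λ² - 79 - 79 = 6400 - 158 ≡ 12; y = λ·(79 - 12) - 55 ≡ 54. → (12, 54)

(12, 54)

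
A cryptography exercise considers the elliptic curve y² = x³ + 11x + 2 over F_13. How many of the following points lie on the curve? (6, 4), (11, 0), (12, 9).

(6, 4): 4² ≡ 3, rhs ≡ 11 → off.
(11, 0): 0² ≡ 0, rhs ≡ 11 → off.
(12, 9): 9² ≡ 3, rhs ≡ 3 → on.

1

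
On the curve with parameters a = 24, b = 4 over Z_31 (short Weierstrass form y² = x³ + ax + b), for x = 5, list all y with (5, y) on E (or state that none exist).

1, 30

x³ + 24x + 4 = 249 ≡ 1 (mod 31).
Square roots of 1 mod 31: 1 and 30 (since 1² = 1 ≡ 1).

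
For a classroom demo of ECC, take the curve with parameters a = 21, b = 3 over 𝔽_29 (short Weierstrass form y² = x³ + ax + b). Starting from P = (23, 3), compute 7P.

Double-and-add on 7 = (111)₂. Start with P = (23, 3) for the leading 1-bit.
double: tangent at (23, 3): λ = (3·23² + 21)/(2·3) ≡ 13/6. 6⁻¹ ≡ 5 (mod 29), so λ ≡ 13·5 ≡ 7.
  x = λ² - 23 - 23 = 49 - 46 ≡ 3; y = λ·(23 - 3) - 3 ≡ 21. → (3, 21)
add P: (3, 21) + (23, 3). λ = (3 - 21)/(23 - 3) ≡ 11/20 mod 29. 20⁻¹ ≡ 16 (mod 29), so λ ≡ 2.
  x = λ² - 3 - 23 = 4 - 26 ≡ 7; y = λ·(3 - 7) - 21 ≡ 0. → (7, 0)
double: (7, 0) + (7, 0): same x and y₁ ≡ -y₂, so the sum is the point at infinity.
add P: the point at infinity + (23, 3) = (23, 3) (identity).

(23, 3)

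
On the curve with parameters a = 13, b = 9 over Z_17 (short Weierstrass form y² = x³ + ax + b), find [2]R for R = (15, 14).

(2, 14)

tangent at (15, 14): λ = (3·15² + 13)/(2·14) ≡ 8/11. 11⁻¹ ≡ 14 (mod 17), so λ ≡ 8·14 ≡ 10.
  x = λ² - 15 - 15 = 100 - 30 ≡ 2; y = λ·(15 - 2) - 14 ≡ 14. → (2, 14)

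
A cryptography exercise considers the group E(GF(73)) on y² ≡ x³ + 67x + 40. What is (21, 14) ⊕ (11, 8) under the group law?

(21, 14) + (11, 8). λ = (8 - 14)/(11 - 21) ≡ 67/63 mod 73. 63⁻¹ ≡ 51 (mod 73) since 63·51 = 3213 ≡ 1, so λ ≡ 59.
  x = λ² - 21 - 11 = 3481 - 32 ≡ 18; y = λ·(21 - 18) - 14 ≡ 17. → (18, 17)

(18, 17)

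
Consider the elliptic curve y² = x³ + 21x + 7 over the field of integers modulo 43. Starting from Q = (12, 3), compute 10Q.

(33, 42)

Repeated addition: build up to 10Q.
2Q: tangent at (12, 3): λ = (3·12² + 21)/(2·3) ≡ 23/6. 6⁻¹ ≡ 36 (mod 43), so λ ≡ 23·36 ≡ 11.
  x = λ² - 12 - 12 = 121 - 24 ≡ 11; y = λ·(12 - 11) - 3 ≡ 8. → (11, 8)
3Q: (11, 8) + (12, 3). λ = (3 - 8)/(12 - 11) ≡ 38/1 mod 43. 1⁻¹ ≡ 1 (mod 43) since 1·1 = 1 ≡ 1, so λ ≡ 38.
  x = λ² - 11 - 12 = 1444 - 23 ≡ 2; y = λ·(11 - 2) - 8 ≡ 33. → (2, 33)
4Q: (2, 33) + (12, 3). λ = (3 - 33)/(12 - 2) ≡ 13/10 mod 43. 10⁻¹ ≡ 13 (mod 43), so λ ≡ 40.
  x = λ² - 2 - 12 = 1600 - 14 ≡ 38; y = λ·(2 - 38) - 33 ≡ 32. → (38, 32)
5Q: (38, 32) + (12, 3). λ = (3 - 32)/(12 - 38) ≡ 14/17 mod 43. 17⁻¹ ≡ 38 (mod 43), so λ ≡ 16.
  x = λ² - 38 - 12 = 256 - 50 ≡ 34; y = λ·(38 - 34) - 32 ≡ 32. → (34, 32)
6Q: (34, 32) + (12, 3). λ = (3 - 32)/(12 - 34) ≡ 14/21 mod 43. 21⁻¹ ≡ 41 (mod 43), so λ ≡ 15.
  x = λ² - 34 - 12 = 225 - 46 ≡ 7; y = λ·(34 - 7) - 32 ≡ 29. → (7, 29)
7Q: (7, 29) + (12, 3). λ = (3 - 29)/(12 - 7) ≡ 17/5 mod 43. 5⁻¹ ≡ 26 (mod 43), so λ ≡ 12.
  x = λ² - 7 - 12 = 144 - 19 ≡ 39; y = λ·(7 - 39) - 29 ≡ 17. → (39, 17)
8Q: (39, 17) + (12, 3). λ = (3 - 17)/(12 - 39) ≡ 29/16 mod 43. 16⁻¹ ≡ 35 (mod 43), so λ ≡ 26.
  x = λ² - 39 - 12 = 676 - 51 ≡ 23; y = λ·(39 - 23) - 17 ≡ 12. → (23, 12)
9Q: (23, 12) + (12, 3). λ = (3 - 12)/(12 - 23) ≡ 34/32 mod 43. 32⁻¹ ≡ 39 (mod 43) since 32·39 = 1248 ≡ 1, so λ ≡ 36.
  x = λ² - 23 - 12 = 1296 - 35 ≡ 14; y = λ·(23 - 14) - 12 ≡ 11. → (14, 11)
10Q: (14, 11) + (12, 3). λ = (3 - 11)/(12 - 14) ≡ 35/41 mod 43. 41⁻¹ ≡ 21 (mod 43), so λ ≡ 4.
  x = λ² - 14 - 12 = 16 - 26 ≡ 33; y = λ·(14 - 33) - 11 ≡ 42. → (33, 42)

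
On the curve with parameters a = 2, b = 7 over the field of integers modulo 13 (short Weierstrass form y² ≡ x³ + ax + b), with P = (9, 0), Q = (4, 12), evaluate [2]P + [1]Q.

First 2P:
Repeated addition: build up to 2P.
2P: (9, 0) + (9, 0): same x and y₁ ≡ -y₂, so the sum is 𝒪.
2P = 𝒪.
Finally 2P + Q:
𝒪 + (4, 12) = (4, 12) (identity).

(4, 12)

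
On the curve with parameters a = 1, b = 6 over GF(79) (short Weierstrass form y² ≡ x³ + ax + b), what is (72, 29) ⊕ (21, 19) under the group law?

(72, 29) + (21, 19). λ = (19 - 29)/(21 - 72) ≡ 69/28 mod 79. 28⁻¹ ≡ 48 (mod 79), so λ ≡ 73.
  x = λ² - 72 - 21 = 5329 - 93 ≡ 22; y = λ·(72 - 22) - 29 ≡ 66. → (22, 66)

(22, 66)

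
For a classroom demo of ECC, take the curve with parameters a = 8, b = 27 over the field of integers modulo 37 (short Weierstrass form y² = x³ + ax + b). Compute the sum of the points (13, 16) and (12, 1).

(15, 28)

(13, 16) + (12, 1). λ = (1 - 16)/(12 - 13) ≡ 22/36 mod 37. 36⁻¹ ≡ 36 (mod 37) since 36·36 = 1296 ≡ 1, so λ ≡ 15.
  x = λ² - 13 - 12 = 225 - 25 ≡ 15; y = λ·(13 - 15) - 16 ≡ 28. → (15, 28)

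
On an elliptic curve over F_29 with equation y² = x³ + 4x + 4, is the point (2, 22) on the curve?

y² = 22² ≡ 20; x³ + 4x + 4 = 20 ≡ 20 (mod 29). 20 = 20.

yes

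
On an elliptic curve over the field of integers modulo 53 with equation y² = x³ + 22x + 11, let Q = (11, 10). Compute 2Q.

tangent at (11, 10): λ = (3·11² + 22)/(2·10) ≡ 14/20. 20⁻¹ ≡ 8 (mod 53) since 20·8 = 160 ≡ 1, so λ ≡ 14·8 ≡ 6.
  x = λ² - 11 - 11 = 36 - 22 ≡ 14; y = λ·(11 - 14) - 10 ≡ 25. → (14, 25)

(14, 25)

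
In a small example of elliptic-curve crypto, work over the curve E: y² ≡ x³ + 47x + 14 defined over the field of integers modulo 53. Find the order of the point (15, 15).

2P: tangent at (15, 15): λ = (3·15² + 47)/(2·15) ≡ 33/30. 30⁻¹ ≡ 23 (mod 53), so λ ≡ 33·23 ≡ 17.
  x = λ² - 15 - 15 = 289 - 30 ≡ 47; y = λ·(15 - 47) - 15 ≡ 24. → (47, 24)
3P: (47, 24) + (15, 15). λ = (15 - 24)/(15 - 47) ≡ 44/21 mod 53. 21⁻¹ ≡ 48 (mod 53) since 21·48 = 1008 ≡ 1, so λ ≡ 45.
  x = λ² - 47 - 15 = 2025 - 62 ≡ 2; y = λ·(47 - 2) - 24 ≡ 40. → (2, 40)
4P: (2, 40) + (15, 15). λ = (15 - 40)/(15 - 2) ≡ 28/13 mod 53. 13⁻¹ ≡ 49 (mod 53) since 13·49 = 637 ≡ 1, so λ ≡ 47.
  x = λ² - 2 - 15 = 2209 - 17 ≡ 19; y = λ·(2 - 19) - 40 ≡ 9. → (19, 9)
5P: (19, 9) + (15, 15). λ = (15 - 9)/(15 - 19) ≡ 6/49 mod 53. 49⁻¹ ≡ 13 (mod 53) since 49·13 = 637 ≡ 1, so λ ≡ 25.
  x = λ² - 19 - 15 = 625 - 34 ≡ 8; y = λ·(19 - 8) - 9 ≡ 1. → (8, 1)
6P: (8, 1) + (15, 15). λ = (15 - 1)/(15 - 8) ≡ 14/7 mod 53. 7⁻¹ ≡ 38 (mod 53) since 7·38 = 266 ≡ 1, so λ ≡ 2.
  x = λ² - 8 - 15 = 4 - 23 ≡ 34; y = λ·(8 - 34) - 1 ≡ 0. → (34, 0)
7P: (34, 0) + (15, 15). λ = (15 - 0)/(15 - 34) ≡ 15/34 mod 53. 34⁻¹ ≡ 39 (mod 53), so λ ≡ 2.
  x = λ² - 34 - 15 = 4 - 49 ≡ 8; y = λ·(34 - 8) - 0 ≡ 52. → (8, 52)
8P: (8, 52) + (15, 15). λ = (15 - 52)/(15 - 8) ≡ 16/7 mod 53. 7⁻¹ ≡ 38 (mod 53) since 7·38 = 266 ≡ 1, so λ ≡ 25.
  x = λ² - 8 - 15 = 625 - 23 ≡ 19; y = λ·(8 - 19) - 52 ≡ 44. → (19, 44)
9P: (19, 44) + (15, 15). λ = (15 - 44)/(15 - 19) ≡ 24/49 mod 53. 49⁻¹ ≡ 13 (mod 53) since 49·13 = 637 ≡ 1, so λ ≡ 47.
  x = λ² - 19 - 15 = 2209 - 34 ≡ 2; y = λ·(19 - 2) - 44 ≡ 13. → (2, 13)
10P: (2, 13) + (15, 15). λ = (15 - 13)/(15 - 2) ≡ 2/13 mod 53. 13⁻¹ ≡ 49 (mod 53), so λ ≡ 45.
  x = λ² - 2 - 15 = 2025 - 17 ≡ 47; y = λ·(2 - 47) - 13 ≡ 29. → (47, 29)
11P: (47, 29) + (15, 15). λ = (15 - 29)/(15 - 47) ≡ 39/21 mod 53. 21⁻¹ ≡ 48 (mod 53), so λ ≡ 17.
  x = λ² - 47 - 15 = 289 - 62 ≡ 15; y = λ·(47 - 15) - 29 ≡ 38. → (15, 38)
12P: (15, 38) + (15, 15): same x and y₁ ≡ -y₂, so the sum is O.
12P = O, so the order is 12.

12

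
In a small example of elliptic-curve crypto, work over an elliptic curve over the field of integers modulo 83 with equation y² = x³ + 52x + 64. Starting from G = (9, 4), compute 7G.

(12, 3)

Double-and-add on 7 = (111)₂. Start with G = (9, 4) for the leading 1-bit.
double: tangent at (9, 4): λ = (3·9² + 52)/(2·4) ≡ 46/8. 8⁻¹ ≡ 52 (mod 83) since 8·52 = 416 ≡ 1, so λ ≡ 46·52 ≡ 68.
  x = λ² - 9 - 9 = 4624 - 18 ≡ 41; y = λ·(9 - 41) - 4 ≡ 61. → (41, 61)
add G: (41, 61) + (9, 4). λ = (4 - 61)/(9 - 41) ≡ 26/51 mod 83. 51⁻¹ ≡ 70 (mod 83), so λ ≡ 77.
  x = λ² - 41 - 9 = 5929 - 50 ≡ 69; y = λ·(41 - 69) - 61 ≡ 24. → (69, 24)
double: tangent at (69, 24): λ = (3·69² + 52)/(2·24) ≡ 59/48. 48⁻¹ ≡ 64 (mod 83), so λ ≡ 59·64 ≡ 41.
  x = λ² - 69 - 69 = 1681 - 138 ≡ 49; y = λ·(69 - 49) - 24 ≡ 49. → (49, 49)
add G: (49, 49) + (9, 4). λ = (4 - 49)/(9 - 49) ≡ 38/43 mod 83. 43⁻¹ ≡ 56 (mod 83), so λ ≡ 53.
  x = λ² - 49 - 9 = 2809 - 58 ≡ 12; y = λ·(49 - 12) - 49 ≡ 3. → (12, 3)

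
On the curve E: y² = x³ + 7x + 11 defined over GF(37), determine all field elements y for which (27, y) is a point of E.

x³ + 7x + 11 = 19883 ≡ 14 (mod 37).
14 is a non-residue mod 37; no y exists.

none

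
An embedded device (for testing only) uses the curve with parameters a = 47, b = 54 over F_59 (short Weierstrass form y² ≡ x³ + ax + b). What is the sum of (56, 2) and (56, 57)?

The two points share x = 56 and their y-coordinates satisfy 2 + 57 ≡ 0 (mod 59), so they are inverses. Their sum is 𝒪.

O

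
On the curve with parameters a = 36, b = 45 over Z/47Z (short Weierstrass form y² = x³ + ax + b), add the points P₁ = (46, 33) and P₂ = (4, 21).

(46, 33) + (4, 21). λ = (21 - 33)/(4 - 46) ≡ 35/5 mod 47. 5⁻¹ ≡ 19 (mod 47), so λ ≡ 7.
  x = λ² - 46 - 4 = 49 - 50 ≡ 46; y = λ·(46 - 46) - 33 ≡ 14. → (46, 14)

(46, 14)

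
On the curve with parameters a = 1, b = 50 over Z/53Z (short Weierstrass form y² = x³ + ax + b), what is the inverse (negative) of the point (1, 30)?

-(1, 30) = (1, -30 mod 53) = (1, 23).

(1, 23)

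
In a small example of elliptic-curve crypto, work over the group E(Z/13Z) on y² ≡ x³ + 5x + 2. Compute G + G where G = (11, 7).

(7, 9)

tangent at (11, 7): λ = (3·11² + 5)/(2·7) ≡ 4/1. 1⁻¹ ≡ 1 (mod 13), so λ ≡ 4·1 ≡ 4.
  x = λ² - 11 - 11 = 16 - 22 ≡ 7; y = λ·(11 - 7) - 7 ≡ 9. → (7, 9)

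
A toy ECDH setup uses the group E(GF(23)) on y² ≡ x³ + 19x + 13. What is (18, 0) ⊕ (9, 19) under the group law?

(18, 0) + (9, 19). λ = (19 - 0)/(9 - 18) ≡ 19/14 mod 23. 14⁻¹ ≡ 5 (mod 23), so λ ≡ 3.
  x = λ² - 18 - 9 = 9 - 27 ≡ 5; y = λ·(18 - 5) - 0 ≡ 16. → (5, 16)

(5, 16)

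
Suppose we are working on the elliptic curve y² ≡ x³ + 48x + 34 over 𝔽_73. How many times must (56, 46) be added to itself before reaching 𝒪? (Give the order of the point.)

7

2P: tangent at (56, 46): λ = (3·56² + 48)/(2·46) ≡ 39/19. 19⁻¹ ≡ 50 (mod 73) since 19·50 = 950 ≡ 1, so λ ≡ 39·50 ≡ 52.
  x = λ² - 56 - 56 = 2704 - 112 ≡ 37; y = λ·(56 - 37) - 46 ≡ 66. → (37, 66)
3P: (37, 66) + (56, 46). λ = (46 - 66)/(56 - 37) ≡ 53/19 mod 73. 19⁻¹ ≡ 50 (mod 73) since 19·50 = 950 ≡ 1, so λ ≡ 22.
  x = λ² - 37 - 56 = 484 - 93 ≡ 26; y = λ·(37 - 26) - 66 ≡ 30. → (26, 30)
4P: (26, 30) + (56, 46). λ = (46 - 30)/(56 - 26) ≡ 16/30 mod 73. 30⁻¹ ≡ 56 (mod 73) since 30·56 = 1680 ≡ 1, so λ ≡ 20.
  x = λ² - 26 - 56 = 400 - 82 ≡ 26; y = λ·(26 - 26) - 30 ≡ 43. → (26, 43)
5P: (26, 43) + (56, 46). λ = (46 - 43)/(56 - 26) ≡ 3/30 mod 73. 30⁻¹ ≡ 56 (mod 73) since 30·56 = 1680 ≡ 1, so λ ≡ 22.
  x = λ² - 26 - 56 = 484 - 82 ≡ 37; y = λ·(26 - 37) - 43 ≡ 7. → (37, 7)
6P: (37, 7) + (56, 46). λ = (46 - 7)/(56 - 37) ≡ 39/19 mod 73. 19⁻¹ ≡ 50 (mod 73), so λ ≡ 52.
  x = λ² - 37 - 56 = 2704 - 93 ≡ 56; y = λ·(37 - 56) - 7 ≡ 27. → (56, 27)
7P: (56, 27) + (56, 46): same x and y₁ ≡ -y₂, so the sum is 𝒪.
7P = 𝒪, so the order is 7.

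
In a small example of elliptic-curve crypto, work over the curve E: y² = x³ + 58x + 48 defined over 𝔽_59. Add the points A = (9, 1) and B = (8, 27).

(9, 1) + (8, 27). λ = (27 - 1)/(8 - 9) ≡ 26/58 mod 59. 58⁻¹ ≡ 58 (mod 59) since 58·58 = 3364 ≡ 1, so λ ≡ 33.
  x = λ² - 9 - 8 = 1089 - 17 ≡ 10; y = λ·(9 - 10) - 1 ≡ 25. → (10, 25)

(10, 25)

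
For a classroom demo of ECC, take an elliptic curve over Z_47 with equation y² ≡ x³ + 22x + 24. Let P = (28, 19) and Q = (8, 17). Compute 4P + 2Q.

First 4P:
Repeated addition: build up to 4P.
2P: tangent at (28, 19): λ = (3·28² + 22)/(2·19) ≡ 24/38. 38⁻¹ ≡ 26 (mod 47), so λ ≡ 24·26 ≡ 13.
  x = λ² - 28 - 28 = 169 - 56 ≡ 19; y = λ·(28 - 19) - 19 ≡ 4. → (19, 4)
3P: (19, 4) + (28, 19). λ = (19 - 4)/(28 - 19) ≡ 15/9 mod 47. 9⁻¹ ≡ 21 (mod 47), so λ ≡ 33.
  x = λ² - 19 - 28 = 1089 - 47 ≡ 8; y = λ·(19 - 8) - 4 ≡ 30. → (8, 30)
4P: (8, 30) + (28, 19). λ = (19 - 30)/(28 - 8) ≡ 36/20 mod 47. 20⁻¹ ≡ 40 (mod 47), so λ ≡ 30.
  x = λ² - 8 - 28 = 900 - 36 ≡ 18; y = λ·(8 - 18) - 30 ≡ 46. → (18, 46)
4P = (18, 46).
Next 2Q:
Repeated addition: build up to 2Q.
2Q: tangent at (8, 17): λ = (3·8² + 22)/(2·17) ≡ 26/34. 34⁻¹ ≡ 18 (mod 47) since 34·18 = 612 ≡ 1, so λ ≡ 26·18 ≡ 45.
  x = λ² - 8 - 8 = 2025 - 16 ≡ 35; y = λ·(8 - 35) - 17 ≡ 37. → (35, 37)
2Q = (35, 37).
Finally 4P + 2Q:
(18, 46) + (35, 37). λ = (37 - 46)/(35 - 18) ≡ 38/17 mod 47. 17⁻¹ ≡ 36 (mod 47) since 17·36 = 612 ≡ 1, so λ ≡ 5.
  x = λ² - 18 - 35 = 25 - 53 ≡ 19; y = λ·(18 - 19) - 46 ≡ 43. → (19, 43)

(19, 43)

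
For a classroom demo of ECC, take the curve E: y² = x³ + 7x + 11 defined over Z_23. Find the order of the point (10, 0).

2

2P: (10, 0) + (10, 0): same x and y₁ ≡ -y₂, so the sum is 𝒪.
2P = 𝒪, so the order is 2.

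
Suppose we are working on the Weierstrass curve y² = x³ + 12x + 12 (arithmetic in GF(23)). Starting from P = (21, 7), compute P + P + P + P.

Double-and-add on 4 = (100)₂. Start with P = (21, 7) for the leading 1-bit.
double: tangent at (21, 7): λ = (3·21² + 12)/(2·7) ≡ 1/14. 14⁻¹ ≡ 5 (mod 23), so λ ≡ 1·5 ≡ 5.
  x = λ² - 21 - 21 = 25 - 42 ≡ 6; y = λ·(21 - 6) - 7 ≡ 22. → (6, 22)
double: tangent at (6, 22): λ = (3·6² + 12)/(2·22) ≡ 5/21. 21⁻¹ ≡ 11 (mod 23), so λ ≡ 5·11 ≡ 9.
  x = λ² - 6 - 6 = 81 - 12 ≡ 0; y = λ·(6 - 0) - 22 ≡ 9. → (0, 9)

(0, 9)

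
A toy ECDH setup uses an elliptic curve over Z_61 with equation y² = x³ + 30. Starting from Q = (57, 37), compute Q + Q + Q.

Repeated addition: build up to 3Q.
2Q: tangent at (57, 37): λ = (3·57² + 0)/(2·37) ≡ 48/13. 13⁻¹ ≡ 47 (mod 61), so λ ≡ 48·47 ≡ 60.
  x = λ² - 57 - 57 = 3600 - 114 ≡ 9; y = λ·(57 - 9) - 37 ≡ 37. → (9, 37)
3Q: (9, 37) + (57, 37). λ = (37 - 37)/(57 - 9) ≡ 0/48 mod 61. 48⁻¹ ≡ 14 (mod 61) since 48·14 = 672 ≡ 1, so λ ≡ 0.
  x = λ² - 9 - 57 = 0 - 66 ≡ 56; y = λ·(9 - 56) - 37 ≡ 24. → (56, 24)

(56, 24)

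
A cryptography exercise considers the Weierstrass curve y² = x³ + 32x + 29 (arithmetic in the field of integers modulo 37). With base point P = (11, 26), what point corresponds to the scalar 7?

(36, 25)

Double-and-add on 7 = (111)₂. Start with P = (11, 26) for the leading 1-bit.
double: tangent at (11, 26): λ = (3·11² + 32)/(2·26) ≡ 25/15. 15⁻¹ ≡ 5 (mod 37), so λ ≡ 25·5 ≡ 14.
  x = λ² - 11 - 11 = 196 - 22 ≡ 26; y = λ·(11 - 26) - 26 ≡ 23. → (26, 23)
add P: (26, 23) + (11, 26). λ = (26 - 23)/(11 - 26) ≡ 3/22 mod 37. 22⁻¹ ≡ 32 (mod 37) since 22·32 = 704 ≡ 1, so λ ≡ 22.
  x = λ² - 26 - 11 = 484 - 37 ≡ 3; y = λ·(26 - 3) - 23 ≡ 2. → (3, 2)
double: tangent at (3, 2): λ = (3·3² + 32)/(2·2) ≡ 22/4. 4⁻¹ ≡ 28 (mod 37), so λ ≡ 22·28 ≡ 24.
  x = λ² - 3 - 3 = 576 - 6 ≡ 15; y = λ·(3 - 15) - 2 ≡ 6. → (15, 6)
add P: (15, 6) + (11, 26). λ = (26 - 6)/(11 - 15) ≡ 20/33 mod 37. 33⁻¹ ≡ 9 (mod 37), so λ ≡ 32.
  x = λ² - 15 - 11 = 1024 - 26 ≡ 36; y = λ·(15 - 36) - 6 ≡ 25. → (36, 25)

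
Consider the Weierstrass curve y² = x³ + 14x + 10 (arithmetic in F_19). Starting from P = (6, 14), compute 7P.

Repeated addition: build up to 7P.
2P: tangent at (6, 14): λ = (3·6² + 14)/(2·14) ≡ 8/9. 9⁻¹ ≡ 17 (mod 19), so λ ≡ 8·17 ≡ 3.
  x = λ² - 6 - 6 = 9 - 12 ≡ 16; y = λ·(6 - 16) - 14 ≡ 13. → (16, 13)
3P: (16, 13) + (6, 14). λ = (14 - 13)/(6 - 16) ≡ 1/9 mod 19. 9⁻¹ ≡ 17 (mod 19) since 9·17 = 153 ≡ 1, so λ ≡ 17.
  x = λ² - 16 - 6 = 289 - 22 ≡ 1; y = λ·(16 - 1) - 13 ≡ 14. → (1, 14)
4P: (1, 14) + (6, 14). λ = (14 - 14)/(6 - 1) ≡ 0/5 mod 19. 5⁻¹ ≡ 4 (mod 19), so λ ≡ 0.
  x = λ² - 1 - 6 = 0 - 7 ≡ 12; y = λ·(1 - 12) - 14 ≡ 5. → (12, 5)
5P: (12, 5) + (6, 14). λ = (14 - 5)/(6 - 12) ≡ 9/13 mod 19. 13⁻¹ ≡ 3 (mod 19) since 13·3 = 39 ≡ 1, so λ ≡ 8.
  x = λ² - 12 - 6 = 64 - 18 ≡ 8; y = λ·(12 - 8) - 5 ≡ 8. → (8, 8)
6P: (8, 8) + (6, 14). λ = (14 - 8)/(6 - 8) ≡ 6/17 mod 19. 17⁻¹ ≡ 9 (mod 19), so λ ≡ 16.
  x = λ² - 8 - 6 = 256 - 14 ≡ 14; y = λ·(8 - 14) - 8 ≡ 10. → (14, 10)
7P: (14, 10) + (6, 14). λ = (14 - 10)/(6 - 14) ≡ 4/11 mod 19. 11⁻¹ ≡ 7 (mod 19) since 11·7 = 77 ≡ 1, so λ ≡ 9.
  x = λ² - 14 - 6 = 81 - 20 ≡ 4; y = λ·(14 - 4) - 10 ≡ 4. → (4, 4)

(4, 4)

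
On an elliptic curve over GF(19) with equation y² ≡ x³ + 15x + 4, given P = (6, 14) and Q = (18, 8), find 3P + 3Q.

First 3P:
Repeated addition: build up to 3P.
2P: tangent at (6, 14): λ = (3·6² + 15)/(2·14) ≡ 9/9. 9⁻¹ ≡ 17 (mod 19) since 9·17 = 153 ≡ 1, so λ ≡ 9·17 ≡ 1.
  x = λ² - 6 - 6 = 1 - 12 ≡ 8; y = λ·(6 - 8) - 14 ≡ 3. → (8, 3)
3P: (8, 3) + (6, 14). λ = (14 - 3)/(6 - 8) ≡ 11/17 mod 19. 17⁻¹ ≡ 9 (mod 19), so λ ≡ 4.
  x = λ² - 8 - 6 = 16 - 14 ≡ 2; y = λ·(8 - 2) - 3 ≡ 2. → (2, 2)
3P = (2, 2).
Next 3Q:
Repeated addition: build up to 3Q.
2Q: tangent at (18, 8): λ = (3·18² + 15)/(2·8) ≡ 18/16. 16⁻¹ ≡ 6 (mod 19), so λ ≡ 18·6 ≡ 13.
  x = λ² - 18 - 18 = 169 - 36 ≡ 0; y = λ·(18 - 0) - 8 ≡ 17. → (0, 17)
3Q: (0, 17) + (18, 8). λ = (8 - 17)/(18 - 0) ≡ 10/18 mod 19. 18⁻¹ ≡ 18 (mod 19) since 18·18 = 324 ≡ 1, so λ ≡ 9.
  x = λ² - 0 - 18 = 81 - 18 ≡ 6; y = λ·(0 - 6) - 17 ≡ 5. → (6, 5)
3Q = (6, 5).
Finally 3P + 3Q:
(2, 2) + (6, 5). λ = (5 - 2)/(6 - 2) ≡ 3/4 mod 19. 4⁻¹ ≡ 5 (mod 19) since 4·5 = 20 ≡ 1, so λ ≡ 15.
  x = λ² - 2 - 6 = 225 - 8 ≡ 8; y = λ·(2 - 8) - 2 ≡ 3. → (8, 3)

(8, 3)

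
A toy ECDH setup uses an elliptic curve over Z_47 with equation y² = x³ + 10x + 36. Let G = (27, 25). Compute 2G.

(9, 44)

tangent at (27, 25): λ = (3·27² + 10)/(2·25) ≡ 35/3. 3⁻¹ ≡ 16 (mod 47), so λ ≡ 35·16 ≡ 43.
  x = λ² - 27 - 27 = 1849 - 54 ≡ 9; y = λ·(27 - 9) - 25 ≡ 44. → (9, 44)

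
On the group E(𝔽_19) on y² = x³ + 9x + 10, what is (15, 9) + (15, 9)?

(8, 10)

tangent at (15, 9): λ = (3·15² + 9)/(2·9) ≡ 0/18. 18⁻¹ ≡ 18 (mod 19), so λ ≡ 0·18 ≡ 0.
  x = λ² - 15 - 15 = 0 - 30 ≡ 8; y = λ·(15 - 8) - 9 ≡ 10. → (8, 10)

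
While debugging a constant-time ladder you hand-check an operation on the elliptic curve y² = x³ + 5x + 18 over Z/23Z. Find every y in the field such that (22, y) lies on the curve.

9, 14

x³ + 5x + 18 = 10776 ≡ 12 (mod 23).
Square roots of 12 mod 23: 9 and 14 (since 9² = 81 ≡ 12).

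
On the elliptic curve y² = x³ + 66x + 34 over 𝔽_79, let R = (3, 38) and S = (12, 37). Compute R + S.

(3, 38) + (12, 37). λ = (37 - 38)/(12 - 3) ≡ 78/9 mod 79. 9⁻¹ ≡ 44 (mod 79), so λ ≡ 35.
  x = λ² - 3 - 12 = 1225 - 15 ≡ 25; y = λ·(3 - 25) - 38 ≡ 61. → (25, 61)

(25, 61)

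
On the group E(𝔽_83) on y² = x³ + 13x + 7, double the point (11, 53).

(11, 30)

tangent at (11, 53): λ = (3·11² + 13)/(2·53) ≡ 44/23. 23⁻¹ ≡ 65 (mod 83) since 23·65 = 1495 ≡ 1, so λ ≡ 44·65 ≡ 38.
  x = λ² - 11 - 11 = 1444 - 22 ≡ 11; y = λ·(11 - 11) - 53 ≡ 30. → (11, 30)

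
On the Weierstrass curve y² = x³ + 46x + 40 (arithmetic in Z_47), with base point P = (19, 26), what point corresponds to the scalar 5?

(8, 11)

Repeated addition: build up to 5P.
2P: tangent at (19, 26): λ = (3·19² + 46)/(2·26) ≡ 1/5. 5⁻¹ ≡ 19 (mod 47) since 5·19 = 95 ≡ 1, so λ ≡ 1·19 ≡ 19.
  x = λ² - 19 - 19 = 361 - 38 ≡ 41; y = λ·(19 - 41) - 26 ≡ 26. → (41, 26)
3P: (41, 26) + (19, 26). λ = (26 - 26)/(19 - 41) ≡ 0/25 mod 47. 25⁻¹ ≡ 32 (mod 47) since 25·32 = 800 ≡ 1, so λ ≡ 0.
  x = λ² - 41 - 19 = 0 - 60 ≡ 34; y = λ·(41 - 34) - 26 ≡ 21. → (34, 21)
4P: (34, 21) + (19, 26). λ = (26 - 21)/(19 - 34) ≡ 5/32 mod 47. 32⁻¹ ≡ 25 (mod 47) since 32·25 = 800 ≡ 1, so λ ≡ 31.
  x = λ² - 34 - 19 = 961 - 53 ≡ 15; y = λ·(34 - 15) - 21 ≡ 4. → (15, 4)
5P: (15, 4) + (19, 26). λ = (26 - 4)/(19 - 15) ≡ 22/4 mod 47. 4⁻¹ ≡ 12 (mod 47), so λ ≡ 29.
  x = λ² - 15 - 19 = 841 - 34 ≡ 8; y = λ·(15 - 8) - 4 ≡ 11. → (8, 11)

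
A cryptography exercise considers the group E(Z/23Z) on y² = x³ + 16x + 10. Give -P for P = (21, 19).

-(21, 19) = (21, -19 mod 23) = (21, 4).

(21, 4)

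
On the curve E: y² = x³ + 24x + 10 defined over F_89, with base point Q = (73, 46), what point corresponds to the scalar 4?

(41, 53)

Double-and-add on 4 = (100)₂. Start with Q = (73, 46) for the leading 1-bit.
double: tangent at (73, 46): λ = (3·73² + 24)/(2·46) ≡ 80/3. 3⁻¹ ≡ 30 (mod 89) since 3·30 = 90 ≡ 1, so λ ≡ 80·30 ≡ 86.
  x = λ² - 73 - 73 = 7396 - 146 ≡ 41; y = λ·(73 - 41) - 46 ≡ 36. → (41, 36)
double: tangent at (41, 36): λ = (3·41² + 24)/(2·36) ≡ 83/72. 72⁻¹ ≡ 68 (mod 89), so λ ≡ 83·68 ≡ 37.
  x = λ² - 41 - 41 = 1369 - 82 ≡ 41; y = λ·(41 - 41) - 36 ≡ 53. → (41, 53)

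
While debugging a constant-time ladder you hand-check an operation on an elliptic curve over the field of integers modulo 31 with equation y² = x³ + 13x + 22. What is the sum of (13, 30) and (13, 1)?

O

The two points share x = 13 and their y-coordinates satisfy 30 + 1 ≡ 0 (mod 31), so they are inverses. Their sum is O.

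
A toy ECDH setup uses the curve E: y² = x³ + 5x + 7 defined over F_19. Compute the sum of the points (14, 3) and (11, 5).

(14, 3) + (11, 5). λ = (5 - 3)/(11 - 14) ≡ 2/16 mod 19. 16⁻¹ ≡ 6 (mod 19) since 16·6 = 96 ≡ 1, so λ ≡ 12.
  x = λ² - 14 - 11 = 144 - 25 ≡ 5; y = λ·(14 - 5) - 3 ≡ 10. → (5, 10)

(5, 10)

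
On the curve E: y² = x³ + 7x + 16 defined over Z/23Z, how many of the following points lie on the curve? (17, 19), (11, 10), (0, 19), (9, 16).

2

(17, 19): 19² ≡ 16, rhs ≡ 11 → off.
(11, 10): 10² ≡ 8, rhs ≡ 21 → off.
(0, 19): 19² ≡ 16, rhs ≡ 16 → on.
(9, 16): 16² ≡ 3, rhs ≡ 3 → on.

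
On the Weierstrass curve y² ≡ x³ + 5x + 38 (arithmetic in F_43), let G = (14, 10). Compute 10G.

(13, 8)

Repeated addition: build up to 10G.
2G: tangent at (14, 10): λ = (3·14² + 5)/(2·10) ≡ 34/20. 20⁻¹ ≡ 28 (mod 43), so λ ≡ 34·28 ≡ 6.
  x = λ² - 14 - 14 = 36 - 28 ≡ 8; y = λ·(14 - 8) - 10 ≡ 26. → (8, 26)
3G: (8, 26) + (14, 10). λ = (10 - 26)/(14 - 8) ≡ 27/6 mod 43. 6⁻¹ ≡ 36 (mod 43), so λ ≡ 26.
  x = λ² - 8 - 14 = 676 - 22 ≡ 9; y = λ·(8 - 9) - 26 ≡ 34. → (9, 34)
4G: (9, 34) + (14, 10). λ = (10 - 34)/(14 - 9) ≡ 19/5 mod 43. 5⁻¹ ≡ 26 (mod 43), so λ ≡ 21.
  x = λ² - 9 - 14 = 441 - 23 ≡ 31; y = λ·(9 - 31) - 34 ≡ 20. → (31, 20)
5G: (31, 20) + (14, 10). λ = (10 - 20)/(14 - 31) ≡ 33/26 mod 43. 26⁻¹ ≡ 5 (mod 43), so λ ≡ 36.
  x = λ² - 31 - 14 = 1296 - 45 ≡ 4; y = λ·(31 - 4) - 20 ≡ 6. → (4, 6)
6G: (4, 6) + (14, 10). λ = (10 - 6)/(14 - 4) ≡ 4/10 mod 43. 10⁻¹ ≡ 13 (mod 43) since 10·13 = 130 ≡ 1, so λ ≡ 9.
  x = λ² - 4 - 14 = 81 - 18 ≡ 20; y = λ·(4 - 20) - 6 ≡ 22. → (20, 22)
7G: (20, 22) + (14, 10). λ = (10 - 22)/(14 - 20) ≡ 31/37 mod 43. 37⁻¹ ≡ 7 (mod 43) since 37·7 = 259 ≡ 1, so λ ≡ 2.
  x = λ² - 20 - 14 = 4 - 34 ≡ 13; y = λ·(20 - 13) - 22 ≡ 35. → (13, 35)
8G: (13, 35) + (14, 10). λ = (10 - 35)/(14 - 13) ≡ 18/1 mod 43. 1⁻¹ ≡ 1 (mod 43), so λ ≡ 18.
  x = λ² - 13 - 14 = 324 - 27 ≡ 39; y = λ·(13 - 39) - 35 ≡ 13. → (39, 13)
9G: (39, 13) + (14, 10). λ = (10 - 13)/(14 - 39) ≡ 40/18 mod 43. 18⁻¹ ≡ 12 (mod 43) since 18·12 = 216 ≡ 1, so λ ≡ 7.
  x = λ² - 39 - 14 = 49 - 53 ≡ 39; y = λ·(39 - 39) - 13 ≡ 30. → (39, 30)
10G: (39, 30) + (14, 10). λ = (10 - 30)/(14 - 39) ≡ 23/18 mod 43. 18⁻¹ ≡ 12 (mod 43), so λ ≡ 18.
  x = λ² - 39 - 14 = 324 - 53 ≡ 13; y = λ·(39 - 13) - 30 ≡ 8. → (13, 8)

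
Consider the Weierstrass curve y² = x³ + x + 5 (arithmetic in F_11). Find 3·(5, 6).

(7, 6)

Write P = (5, 6).
Repeated addition: build up to 3P.
2P: tangent at (5, 6): λ = (3·5² + 1)/(2·6) ≡ 10/1. 1⁻¹ ≡ 1 (mod 11), so λ ≡ 10·1 ≡ 10.
  x = λ² - 5 - 5 = 100 - 10 ≡ 2; y = λ·(5 - 2) - 6 ≡ 2. → (2, 2)
3P: (2, 2) + (5, 6). λ = (6 - 2)/(5 - 2) ≡ 4/3 mod 11. 3⁻¹ ≡ 4 (mod 11), so λ ≡ 5.
  x = λ² - 2 - 5 = 25 - 7 ≡ 7; y = λ·(2 - 7) - 2 ≡ 6. → (7, 6)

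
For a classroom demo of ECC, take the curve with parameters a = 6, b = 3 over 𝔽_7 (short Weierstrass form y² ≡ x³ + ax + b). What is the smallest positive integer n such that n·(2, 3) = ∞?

2P: tangent at (2, 3): λ = (3·2² + 6)/(2·3) ≡ 4/6. 6⁻¹ ≡ 6 (mod 7), so λ ≡ 4·6 ≡ 3.
  x = λ² - 2 - 2 = 9 - 4 ≡ 5; y = λ·(2 - 5) - 3 ≡ 2. → (5, 2)
3P: (5, 2) + (2, 3). λ = (3 - 2)/(2 - 5) ≡ 1/4 mod 7. 4⁻¹ ≡ 2 (mod 7), so λ ≡ 2.
  x = λ² - 5 - 2 = 4 - 7 ≡ 4; y = λ·(5 - 4) - 2 ≡ 0. → (4, 0)
4P: (4, 0) + (2, 3). λ = (3 - 0)/(2 - 4) ≡ 3/5 mod 7. 5⁻¹ ≡ 3 (mod 7), so λ ≡ 2.
  x = λ² - 4 - 2 = 4 - 6 ≡ 5; y = λ·(4 - 5) - 0 ≡ 5. → (5, 5)
5P: (5, 5) + (2, 3). λ = (3 - 5)/(2 - 5) ≡ 5/4 mod 7. 4⁻¹ ≡ 2 (mod 7), so λ ≡ 3.
  x = λ² - 5 - 2 = 9 - 7 ≡ 2; y = λ·(5 - 2) - 5 ≡ 4. → (2, 4)
6P: (2, 4) + (2, 3): same x and y₁ ≡ -y₂, so the sum is ∞.
6P = ∞, so the order is 6.

6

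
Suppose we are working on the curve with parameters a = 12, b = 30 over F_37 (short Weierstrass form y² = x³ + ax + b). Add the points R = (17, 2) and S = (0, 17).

(9, 4)

(17, 2) + (0, 17). λ = (17 - 2)/(0 - 17) ≡ 15/20 mod 37. 20⁻¹ ≡ 13 (mod 37) since 20·13 = 260 ≡ 1, so λ ≡ 10.
  x = λ² - 17 - 0 = 100 - 17 ≡ 9; y = λ·(17 - 9) - 2 ≡ 4. → (9, 4)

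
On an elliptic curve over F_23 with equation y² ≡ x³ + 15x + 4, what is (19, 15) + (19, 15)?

tangent at (19, 15): λ = (3·19² + 15)/(2·15) ≡ 17/7. 7⁻¹ ≡ 10 (mod 23), so λ ≡ 17·10 ≡ 9.
  x = λ² - 19 - 19 = 81 - 38 ≡ 20; y = λ·(19 - 20) - 15 ≡ 22. → (20, 22)

(20, 22)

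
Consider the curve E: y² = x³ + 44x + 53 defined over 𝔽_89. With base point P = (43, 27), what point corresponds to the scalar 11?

Repeated addition: build up to 11P.
2P: tangent at (43, 27): λ = (3·43² + 44)/(2·27) ≡ 73/54. 54⁻¹ ≡ 61 (mod 89) since 54·61 = 3294 ≡ 1, so λ ≡ 73·61 ≡ 3.
  x = λ² - 43 - 43 = 9 - 86 ≡ 12; y = λ·(43 - 12) - 27 ≡ 66. → (12, 66)
3P: (12, 66) + (43, 27). λ = (27 - 66)/(43 - 12) ≡ 50/31 mod 89. 31⁻¹ ≡ 23 (mod 89), so λ ≡ 82.
  x = λ² - 12 - 43 = 6724 - 55 ≡ 83; y = λ·(12 - 83) - 66 ≡ 75. → (83, 75)
4P: (83, 75) + (43, 27). λ = (27 - 75)/(43 - 83) ≡ 41/49 mod 89. 49⁻¹ ≡ 20 (mod 89), so λ ≡ 19.
  x = λ² - 83 - 43 = 361 - 126 ≡ 57; y = λ·(83 - 57) - 75 ≡ 63. → (57, 63)
5P: (57, 63) + (43, 27). λ = (27 - 63)/(43 - 57) ≡ 53/75 mod 89. 75⁻¹ ≡ 19 (mod 89), so λ ≡ 28.
  x = λ² - 57 - 43 = 784 - 100 ≡ 61; y = λ·(57 - 61) - 63 ≡ 3. → (61, 3)
6P: (61, 3) + (43, 27). λ = (27 - 3)/(43 - 61) ≡ 24/71 mod 89. 71⁻¹ ≡ 84 (mod 89), so λ ≡ 58.
  x = λ² - 61 - 43 = 3364 - 104 ≡ 56; y = λ·(61 - 56) - 3 ≡ 20. → (56, 20)
7P: (56, 20) + (43, 27). λ = (27 - 20)/(43 - 56) ≡ 7/76 mod 89. 76⁻¹ ≡ 41 (mod 89) since 76·41 = 3116 ≡ 1, so λ ≡ 20.
  x = λ² - 56 - 43 = 400 - 99 ≡ 34; y = λ·(56 - 34) - 20 ≡ 64. → (34, 64)
8P: (34, 64) + (43, 27). λ = (27 - 64)/(43 - 34) ≡ 52/9 mod 89. 9⁻¹ ≡ 10 (mod 89) since 9·10 = 90 ≡ 1, so λ ≡ 75.
  x = λ² - 34 - 43 = 5625 - 77 ≡ 30; y = λ·(34 - 30) - 64 ≡ 58. → (30, 58)
9P: (30, 58) + (43, 27). λ = (27 - 58)/(43 - 30) ≡ 58/13 mod 89. 13⁻¹ ≡ 48 (mod 89), so λ ≡ 25.
  x = λ² - 30 - 43 = 625 - 73 ≡ 18; y = λ·(30 - 18) - 58 ≡ 64. → (18, 64)
10P: (18, 64) + (43, 27). λ = (27 - 64)/(43 - 18) ≡ 52/25 mod 89. 25⁻¹ ≡ 57 (mod 89), so λ ≡ 27.
  x = λ² - 18 - 43 = 729 - 61 ≡ 45; y = λ·(18 - 45) - 64 ≡ 8. → (45, 8)
11P: (45, 8) + (43, 27). λ = (27 - 8)/(43 - 45) ≡ 19/87 mod 89. 87⁻¹ ≡ 44 (mod 89), so λ ≡ 35.
  x = λ² - 45 - 43 = 1225 - 88 ≡ 69; y = λ·(45 - 69) - 8 ≡ 42. → (69, 42)

(69, 42)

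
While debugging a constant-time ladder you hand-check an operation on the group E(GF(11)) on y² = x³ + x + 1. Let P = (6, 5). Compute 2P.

tangent at (6, 5): λ = (3·6² + 1)/(2·5) ≡ 10/10. 10⁻¹ ≡ 10 (mod 11), so λ ≡ 10·10 ≡ 1.
  x = λ² - 6 - 6 = 1 - 12 ≡ 0; y = λ·(6 - 0) - 5 ≡ 1. → (0, 1)

(0, 1)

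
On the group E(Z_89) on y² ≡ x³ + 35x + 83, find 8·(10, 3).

(63, 38)

Write Q = (10, 3).
Double-and-add on 8 = (1000)₂. Start with Q = (10, 3) for the leading 1-bit.
double: tangent at (10, 3): λ = (3·10² + 35)/(2·3) ≡ 68/6. 6⁻¹ ≡ 15 (mod 89) since 6·15 = 90 ≡ 1, so λ ≡ 68·15 ≡ 41.
  x = λ² - 10 - 10 = 1681 - 20 ≡ 59; y = λ·(10 - 59) - 3 ≡ 35. → (59, 35)
double: tangent at (59, 35): λ = (3·59² + 35)/(2·35) ≡ 65/70. 70⁻¹ ≡ 14 (mod 89), so λ ≡ 65·14 ≡ 20.
  x = λ² - 59 - 59 = 400 - 118 ≡ 15; y = λ·(59 - 15) - 35 ≡ 44. → (15, 44)
double: tangent at (15, 44): λ = (3·15² + 35)/(2·44) ≡ 87/88. 88⁻¹ ≡ 88 (mod 89) since 88·88 = 7744 ≡ 1, so λ ≡ 87·88 ≡ 2.
  x = λ² - 15 - 15 = 4 - 30 ≡ 63; y = λ·(15 - 63) - 44 ≡ 38. → (63, 38)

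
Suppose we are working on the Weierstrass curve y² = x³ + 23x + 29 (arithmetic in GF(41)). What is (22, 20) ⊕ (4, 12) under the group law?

(40, 13)

(22, 20) + (4, 12). λ = (12 - 20)/(4 - 22) ≡ 33/23 mod 41. 23⁻¹ ≡ 25 (mod 41), so λ ≡ 5.
  x = λ² - 22 - 4 = 25 - 26 ≡ 40; y = λ·(22 - 40) - 20 ≡ 13. → (40, 13)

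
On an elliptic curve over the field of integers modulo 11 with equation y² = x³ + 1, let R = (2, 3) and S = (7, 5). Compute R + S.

(2, 3) + (7, 5). λ = (5 - 3)/(7 - 2) ≡ 2/5 mod 11. 5⁻¹ ≡ 9 (mod 11), so λ ≡ 7.
  x = λ² - 2 - 7 = 49 - 9 ≡ 7; y = λ·(2 - 7) - 3 ≡ 6. → (7, 6)

(7, 6)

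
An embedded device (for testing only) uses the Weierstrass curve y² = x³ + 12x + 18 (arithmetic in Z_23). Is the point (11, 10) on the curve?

y² = 10² ≡ 8; x³ + 12x + 18 = 1481 ≡ 9 (mod 23). 8 ≠ 9.

no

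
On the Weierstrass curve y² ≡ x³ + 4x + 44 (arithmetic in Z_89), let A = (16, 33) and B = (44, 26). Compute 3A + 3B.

First 3A:
Repeated addition: build up to 3A.
2A: tangent at (16, 33): λ = (3·16² + 4)/(2·33) ≡ 60/66. 66⁻¹ ≡ 58 (mod 89) since 66·58 = 3828 ≡ 1, so λ ≡ 60·58 ≡ 9.
  x = λ² - 16 - 16 = 81 - 32 ≡ 49; y = λ·(16 - 49) - 33 ≡ 26. → (49, 26)
3A: (49, 26) + (16, 33). λ = (33 - 26)/(16 - 49) ≡ 7/56 mod 89. 56⁻¹ ≡ 62 (mod 89), so λ ≡ 78.
  x = λ² - 49 - 16 = 6084 - 65 ≡ 56; y = λ·(49 - 56) - 26 ≡ 51. → (56, 51)
3A = (56, 51).
Next 3B:
Repeated addition: build up to 3B.
2B: tangent at (44, 26): λ = (3·44² + 4)/(2·26) ≡ 27/52. 52⁻¹ ≡ 12 (mod 89) since 52·12 = 624 ≡ 1, so λ ≡ 27·12 ≡ 57.
  x = λ² - 44 - 44 = 3249 - 88 ≡ 46; y = λ·(44 - 46) - 26 ≡ 38. → (46, 38)
3B: (46, 38) + (44, 26). λ = (26 - 38)/(44 - 46) ≡ 77/87 mod 89. 87⁻¹ ≡ 44 (mod 89), so λ ≡ 6.
  x = λ² - 46 - 44 = 36 - 90 ≡ 35; y = λ·(46 - 35) - 38 ≡ 28. → (35, 28)
3B = (35, 28).
Finally 3A + 3B:
(56, 51) + (35, 28). λ = (28 - 51)/(35 - 56) ≡ 66/68 mod 89. 68⁻¹ ≡ 72 (mod 89) since 68·72 = 4896 ≡ 1, so λ ≡ 35.
  x = λ² - 56 - 35 = 1225 - 91 ≡ 66; y = λ·(56 - 66) - 51 ≡ 44. → (66, 44)

(66, 44)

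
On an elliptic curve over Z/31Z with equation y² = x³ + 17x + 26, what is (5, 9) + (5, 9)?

tangent at (5, 9): λ = (3·5² + 17)/(2·9) ≡ 30/18. 18⁻¹ ≡ 19 (mod 31), so λ ≡ 30·19 ≡ 12.
  x = λ² - 5 - 5 = 144 - 10 ≡ 10; y = λ·(5 - 10) - 9 ≡ 24. → (10, 24)

(10, 24)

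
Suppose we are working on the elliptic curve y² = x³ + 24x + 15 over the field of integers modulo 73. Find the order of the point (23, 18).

2P: tangent at (23, 18): λ = (3·23² + 24)/(2·18) ≡ 5/36. 36⁻¹ ≡ 71 (mod 73), so λ ≡ 5·71 ≡ 63.
  x = λ² - 23 - 23 = 3969 - 46 ≡ 54; y = λ·(23 - 54) - 18 ≡ 0. → (54, 0)
3P: (54, 0) + (23, 18). λ = (18 - 0)/(23 - 54) ≡ 18/42 mod 73. 42⁻¹ ≡ 40 (mod 73), so λ ≡ 63.
  x = λ² - 54 - 23 = 3969 - 77 ≡ 23; y = λ·(54 - 23) - 0 ≡ 55. → (23, 55)
4P: (23, 55) + (23, 18): same x and y₁ ≡ -y₂, so the sum is ∞.
4P = ∞, so the order is 4.

4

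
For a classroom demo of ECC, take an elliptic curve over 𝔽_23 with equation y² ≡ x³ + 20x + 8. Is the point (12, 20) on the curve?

no

y² = 20² ≡ 9; x³ + 20x + 8 = 1976 ≡ 21 (mod 23). 9 ≠ 21.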